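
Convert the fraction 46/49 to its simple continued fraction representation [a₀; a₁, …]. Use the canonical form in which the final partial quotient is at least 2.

46 = 0·49 + 46, so a_0 = 0
49 = 1·46 + 3, so a_1 = 1
46 = 15·3 + 1, so a_2 = 15
3 = 3·1 + 0, so a_3 = 3

[0; 1, 15, 3]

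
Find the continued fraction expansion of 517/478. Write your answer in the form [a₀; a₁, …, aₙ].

Run the Euclidean algorithm, recording each quotient:
517 ÷ 478 → quotient 1, remainder 39
478 ÷ 39 → quotient 12, remainder 10
39 ÷ 10 → quotient 3, remainder 9
10 ÷ 9 → quotient 1, remainder 1
9 ÷ 1 → quotient 9, remainder 0

[1; 12, 3, 1, 9]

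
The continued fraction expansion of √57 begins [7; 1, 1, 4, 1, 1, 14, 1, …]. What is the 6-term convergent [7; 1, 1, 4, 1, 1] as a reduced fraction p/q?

Compute successive convergents:
a_0 = 7: 7/1
a_1 = 1: 8/1
a_2 = 1: 15/2
a_3 = 4: 68/9
a_4 = 1: 83/11
a_5 = 1: 151/20

151/20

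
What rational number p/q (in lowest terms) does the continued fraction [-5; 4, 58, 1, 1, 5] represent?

Work from the innermost term outward:
Start with 5.
1 + 1/(5/1) = 1 + 1/5 = 6/5
1 + 1/(6/5) = 1 + 5/6 = 11/6
58 + 1/(11/6) = 58 + 6/11 = 644/11
4 + 1/(644/11) = 4 + 11/644 = 2587/644
-5 + 1/(2587/644) = -5 + 644/2587 = -12291/2587

-12291/2587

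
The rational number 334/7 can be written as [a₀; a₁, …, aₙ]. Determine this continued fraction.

334 = 47·7 + 5, so a_0 = 47
7 = 1·5 + 2, so a_1 = 1
5 = 2·2 + 1, so a_2 = 2
2 = 2·1 + 0, so a_3 = 2

[47; 1, 2, 2]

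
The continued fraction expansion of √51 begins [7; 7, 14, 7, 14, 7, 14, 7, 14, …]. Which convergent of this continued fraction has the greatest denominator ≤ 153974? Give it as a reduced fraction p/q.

499850/69993

List convergents until the denominator exceeds the bound:
a_0 = 7: 7/1  (≤ bound)
a_1 = 7: 50/7  (≤ bound)
a_2 = 14: 707/99  (≤ bound)
a_3 = 7: 4999/700  (≤ bound)
a_4 = 14: 70693/9899  (≤ bound)
a_5 = 7: 499850/69993  (≤ bound)
a_6 = 14: 7068593/989801  (> 153974, stop)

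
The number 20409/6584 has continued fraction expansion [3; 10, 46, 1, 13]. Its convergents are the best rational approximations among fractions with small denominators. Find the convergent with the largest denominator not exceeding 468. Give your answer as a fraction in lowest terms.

a_0 = 3: 3/1  (≤ bound)
a_1 = 10: 31/10  (≤ bound)
a_2 = 46: 1429/461  (≤ bound)
a_3 = 1: 1460/471  (> 468, stop)

1429/461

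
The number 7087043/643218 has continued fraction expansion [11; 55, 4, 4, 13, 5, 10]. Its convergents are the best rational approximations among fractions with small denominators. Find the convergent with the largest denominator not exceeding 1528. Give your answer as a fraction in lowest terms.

a_0 = 11: 11/1  (≤ bound)
a_1 = 55: 606/55  (≤ bound)
a_2 = 4: 2435/221  (≤ bound)
a_3 = 4: 10346/939  (≤ bound)
a_4 = 13: 136933/12428  (> 1528, stop)

10346/939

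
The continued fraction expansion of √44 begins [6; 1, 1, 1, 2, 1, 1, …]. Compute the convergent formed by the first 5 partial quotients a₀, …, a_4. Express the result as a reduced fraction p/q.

a_0 = 6: 6/1
a_1 = 1: 7/1
a_2 = 1: 13/2
a_3 = 1: 20/3
a_4 = 2: 53/8

53/8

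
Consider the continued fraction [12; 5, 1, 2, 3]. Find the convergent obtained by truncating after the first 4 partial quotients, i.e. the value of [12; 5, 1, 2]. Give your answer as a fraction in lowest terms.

207/17

Use the convergent recurrence hₖ = aₖ·hₖ₋₁ + hₖ₋₂ (and likewise for the denominators kₖ):
a_0 = 12: 12/1
a_1 = 5: 61/5
a_2 = 1: 73/6
a_3 = 2: 207/17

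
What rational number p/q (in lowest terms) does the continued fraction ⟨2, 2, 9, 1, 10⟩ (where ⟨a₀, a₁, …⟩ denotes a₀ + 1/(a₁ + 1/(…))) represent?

567/229

Work from the innermost term outward:
Start with 10.
1 + 1/(10/1) = 1 + 1/10 = 11/10
9 + 1/(11/10) = 9 + 10/11 = 109/11
2 + 1/(109/11) = 2 + 11/109 = 229/109
2 + 1/(229/109) = 2 + 109/229 = 567/229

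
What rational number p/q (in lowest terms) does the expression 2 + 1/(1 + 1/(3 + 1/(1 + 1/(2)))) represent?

a_0 = 2: 2/1
a_1 = 1: 3/1
a_2 = 3: 11/4
a_3 = 1: 14/5
a_4 = 2: 39/14

39/14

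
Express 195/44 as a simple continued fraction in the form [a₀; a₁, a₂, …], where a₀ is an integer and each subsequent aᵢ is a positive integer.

[4; 2, 3, 6]

⌊195/44⌋ = 4, remainder 19
⌊44/19⌋ = 2, remainder 6
⌊19/6⌋ = 3, remainder 1
⌊6/1⌋ = 6, remainder 0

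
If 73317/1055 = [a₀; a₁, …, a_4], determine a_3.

Apply division with remainder until the remainder is 0:
73317 ÷ 1055 → quotient 69, remainder 522
1055 ÷ 522 → quotient 2, remainder 11
522 ÷ 11 → quotient 47, remainder 5
11 ÷ 5 → quotient 2, remainder 1

2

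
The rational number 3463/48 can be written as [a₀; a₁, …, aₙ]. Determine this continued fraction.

[72; 6, 1, 6]

Run the Euclidean algorithm, recording each quotient:
⌊3463/48⌋ = 72, remainder 7
⌊48/7⌋ = 6, remainder 6
⌊7/6⌋ = 1, remainder 1
⌊6/1⌋ = 6, remainder 0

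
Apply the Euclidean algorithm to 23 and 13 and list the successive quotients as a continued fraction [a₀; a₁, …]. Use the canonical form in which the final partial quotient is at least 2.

[1; 1, 3, 3]

⌊23/13⌋ = 1, remainder 10
⌊13/10⌋ = 1, remainder 3
⌊10/3⌋ = 3, remainder 1
⌊3/1⌋ = 3, remainder 0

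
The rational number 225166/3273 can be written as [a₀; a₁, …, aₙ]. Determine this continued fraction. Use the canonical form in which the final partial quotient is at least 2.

[68; 1, 3, 1, 7, 5, 2, 7]

225166 ÷ 3273 → quotient 68, remainder 2602
3273 ÷ 2602 → quotient 1, remainder 671
2602 ÷ 671 → quotient 3, remainder 589
671 ÷ 589 → quotient 1, remainder 82
589 ÷ 82 → quotient 7, remainder 15
82 ÷ 15 → quotient 5, remainder 7
15 ÷ 7 → quotient 2, remainder 1
7 ÷ 1 → quotient 7, remainder 0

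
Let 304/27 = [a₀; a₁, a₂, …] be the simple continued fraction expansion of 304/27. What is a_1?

3

304 ÷ 27 → quotient 11, remainder 7
27 ÷ 7 → quotient 3, remainder 6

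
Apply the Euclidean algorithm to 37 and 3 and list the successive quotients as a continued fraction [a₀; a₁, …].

[12; 3]

37 = 12·3 + 1, so a_0 = 12
3 = 3·1 + 0, so a_1 = 3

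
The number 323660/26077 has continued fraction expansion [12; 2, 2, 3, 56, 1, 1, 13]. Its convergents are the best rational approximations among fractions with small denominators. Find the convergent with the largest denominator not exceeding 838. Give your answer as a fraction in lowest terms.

a_0 = 12: 12/1  (≤ bound)
a_1 = 2: 25/2  (≤ bound)
a_2 = 2: 62/5  (≤ bound)
a_3 = 3: 211/17  (≤ bound)
a_4 = 56: 11878/957  (> 838, stop)

211/17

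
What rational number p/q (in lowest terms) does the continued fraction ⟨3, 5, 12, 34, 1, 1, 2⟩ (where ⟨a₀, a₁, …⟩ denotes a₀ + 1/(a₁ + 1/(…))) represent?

Work from the innermost term outward:
Start with 2.
1 + 1/(2/1) = 1 + 1/2 = 3/2
1 + 1/(3/2) = 1 + 2/3 = 5/3
34 + 1/(5/3) = 34 + 3/5 = 173/5
12 + 1/(173/5) = 12 + 5/173 = 2081/173
5 + 1/(2081/173) = 5 + 173/2081 = 10578/2081
3 + 1/(10578/2081) = 3 + 2081/10578 = 33815/10578

33815/10578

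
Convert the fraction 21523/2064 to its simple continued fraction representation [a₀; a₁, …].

[10; 2, 2, 1, 26, 11]

Run the Euclidean algorithm, recording each quotient:
21523 = 10·2064 + 883, so a_0 = 10
2064 = 2·883 + 298, so a_1 = 2
883 = 2·298 + 287, so a_2 = 2
298 = 1·287 + 11, so a_3 = 1
287 = 26·11 + 1, so a_4 = 26
11 = 11·1 + 0, so a_5 = 11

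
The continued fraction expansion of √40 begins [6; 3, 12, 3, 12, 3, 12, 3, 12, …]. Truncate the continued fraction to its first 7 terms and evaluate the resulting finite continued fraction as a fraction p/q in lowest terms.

Build up convergents one term at a time:
a_0 = 6: 6/1
a_1 = 3: 19/3
a_2 = 12: 234/37
a_3 = 3: 721/114
a_4 = 12: 8886/1405
a_5 = 3: 27379/4329
a_6 = 12: 337434/53353

337434/53353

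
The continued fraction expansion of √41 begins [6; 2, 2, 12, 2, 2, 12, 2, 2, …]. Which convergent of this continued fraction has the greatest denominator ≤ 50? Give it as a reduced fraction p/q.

32/5

List convergents until the denominator exceeds the bound:
a_0 = 6: 6/1  (≤ bound)
a_1 = 2: 13/2  (≤ bound)
a_2 = 2: 32/5  (≤ bound)
a_3 = 12: 397/62  (> 50, stop)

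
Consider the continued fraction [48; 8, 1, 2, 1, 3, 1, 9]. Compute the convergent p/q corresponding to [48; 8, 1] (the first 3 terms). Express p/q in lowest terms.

a_0 = 48: 48/1
a_1 = 8: 385/8
a_2 = 1: 433/9

433/9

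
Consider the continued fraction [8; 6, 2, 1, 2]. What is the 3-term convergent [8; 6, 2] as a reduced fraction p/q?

106/13

Start with 2.
6 + 1/(2/1) = 6 + 1/2 = 13/2
8 + 1/(13/2) = 8 + 2/13 = 106/13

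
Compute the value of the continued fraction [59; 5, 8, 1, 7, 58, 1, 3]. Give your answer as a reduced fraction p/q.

5060572/85489

Work from the innermost term outward:
Start with 3.
1 + 1/(3/1) = 1 + 1/3 = 4/3
58 + 1/(4/3) = 58 + 3/4 = 235/4
7 + 1/(235/4) = 7 + 4/235 = 1649/235
1 + 1/(1649/235) = 1 + 235/1649 = 1884/1649
8 + 1/(1884/1649) = 8 + 1649/1884 = 16721/1884
5 + 1/(16721/1884) = 5 + 1884/16721 = 85489/16721
59 + 1/(85489/16721) = 59 + 16721/85489 = 5060572/85489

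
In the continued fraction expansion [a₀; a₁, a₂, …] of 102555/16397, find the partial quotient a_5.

Apply division with remainder until the remainder is 0:
⌊102555/16397⌋ = 6, remainder 4173
⌊16397/4173⌋ = 3, remainder 3878
⌊4173/3878⌋ = 1, remainder 295
⌊3878/295⌋ = 13, remainder 43
⌊295/43⌋ = 6, remainder 37
⌊43/37⌋ = 1, remainder 6

1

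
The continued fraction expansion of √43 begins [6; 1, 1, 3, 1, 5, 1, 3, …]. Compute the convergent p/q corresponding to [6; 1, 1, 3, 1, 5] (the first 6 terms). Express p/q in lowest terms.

341/52

a_0 = 6: 6/1
a_1 = 1: 7/1
a_2 = 1: 13/2
a_3 = 3: 46/7
a_4 = 1: 59/9
a_5 = 5: 341/52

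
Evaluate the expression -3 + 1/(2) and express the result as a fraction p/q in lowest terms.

-5/2

Start with 2.
-3 + 1/(2/1) = -3 + 1/2 = -5/2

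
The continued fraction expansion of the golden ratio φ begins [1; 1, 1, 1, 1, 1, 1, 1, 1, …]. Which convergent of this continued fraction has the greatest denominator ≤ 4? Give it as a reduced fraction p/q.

List convergents until the denominator exceeds the bound:
a_0 = 1: 1/1  (≤ bound)
a_1 = 1: 2/1  (≤ bound)
a_2 = 1: 3/2  (≤ bound)
a_3 = 1: 5/3  (≤ bound)
a_4 = 1: 8/5  (> 4, stop)

5/3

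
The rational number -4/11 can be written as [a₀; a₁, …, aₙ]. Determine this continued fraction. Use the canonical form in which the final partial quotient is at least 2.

-4 = -1·11 + 7, so a_0 = -1
11 = 1·7 + 4, so a_1 = 1
7 = 1·4 + 3, so a_2 = 1
4 = 1·3 + 1, so a_3 = 1
3 = 3·1 + 0, so a_4 = 3

[-1; 1, 1, 1, 3]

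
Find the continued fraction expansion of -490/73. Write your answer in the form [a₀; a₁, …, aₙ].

[-7; 3, 2, 10]

⌊-490/73⌋ = -7, remainder 21
⌊73/21⌋ = 3, remainder 10
⌊21/10⌋ = 2, remainder 1
⌊10/1⌋ = 10, remainder 0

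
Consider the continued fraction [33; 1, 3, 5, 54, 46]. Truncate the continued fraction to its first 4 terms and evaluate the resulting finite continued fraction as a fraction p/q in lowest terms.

Build up convergents one term at a time:
a_0 = 33: 33/1
a_1 = 1: 34/1
a_2 = 3: 135/4
a_3 = 5: 709/21

709/21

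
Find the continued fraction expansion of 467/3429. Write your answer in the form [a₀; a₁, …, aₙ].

[0; 7, 2, 1, 11, 3, 4]

⌊467/3429⌋ = 0, remainder 467
⌊3429/467⌋ = 7, remainder 160
⌊467/160⌋ = 2, remainder 147
⌊160/147⌋ = 1, remainder 13
⌊147/13⌋ = 11, remainder 4
⌊13/4⌋ = 3, remainder 1
⌊4/1⌋ = 4, remainder 0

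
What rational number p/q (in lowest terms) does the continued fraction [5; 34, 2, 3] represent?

Use the convergent recurrence hₖ = aₖ·hₖ₋₁ + hₖ₋₂ (and likewise for the denominators kₖ):
a_0 = 5: 5/1
a_1 = 34: 171/34
a_2 = 2: 347/69
a_3 = 3: 1212/241

1212/241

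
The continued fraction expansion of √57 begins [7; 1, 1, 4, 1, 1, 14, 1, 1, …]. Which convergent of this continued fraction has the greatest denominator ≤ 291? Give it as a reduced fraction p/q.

a_0 = 7: 7/1  (≤ bound)
a_1 = 1: 8/1  (≤ bound)
a_2 = 1: 15/2  (≤ bound)
a_3 = 4: 68/9  (≤ bound)
a_4 = 1: 83/11  (≤ bound)
a_5 = 1: 151/20  (≤ bound)
a_6 = 14: 2197/291  (≤ bound)
a_7 = 1: 2348/311  (> 291, stop)

2197/291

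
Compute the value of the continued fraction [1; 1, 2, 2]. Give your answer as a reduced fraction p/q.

12/7

Start with 2.
2 + 1/(2/1) = 2 + 1/2 = 5/2
1 + 1/(5/2) = 1 + 2/5 = 7/5
1 + 1/(7/5) = 1 + 5/7 = 12/7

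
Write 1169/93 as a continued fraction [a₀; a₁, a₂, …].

Repeatedly divide and take the remainder:
1169 ÷ 93 → quotient 12, remainder 53
93 ÷ 53 → quotient 1, remainder 40
53 ÷ 40 → quotient 1, remainder 13
40 ÷ 13 → quotient 3, remainder 1
13 ÷ 1 → quotient 13, remainder 0

[12; 1, 1, 3, 13]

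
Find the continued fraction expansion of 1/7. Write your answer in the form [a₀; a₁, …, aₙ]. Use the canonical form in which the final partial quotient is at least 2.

[0; 7]

Repeatedly divide and take the remainder:
1 = 0·7 + 1, so a_0 = 0
7 = 7·1 + 0, so a_1 = 7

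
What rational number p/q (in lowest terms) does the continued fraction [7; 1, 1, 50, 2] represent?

1531/204

a_0 = 7: 7/1
a_1 = 1: 8/1
a_2 = 1: 15/2
a_3 = 50: 758/101
a_4 = 2: 1531/204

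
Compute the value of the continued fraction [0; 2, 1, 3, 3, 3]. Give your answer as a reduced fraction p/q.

43/119

Use the convergent recurrence hₖ = aₖ·hₖ₋₁ + hₖ₋₂ (and likewise for the denominators kₖ):
a_0 = 0: 0/1
a_1 = 2: 1/2
a_2 = 1: 1/3
a_3 = 3: 4/11
a_4 = 3: 13/36
a_5 = 3: 43/119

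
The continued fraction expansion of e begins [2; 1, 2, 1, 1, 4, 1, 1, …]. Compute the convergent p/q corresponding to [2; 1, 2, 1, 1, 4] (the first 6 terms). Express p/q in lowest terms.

Start with 4.
1 + 1/(4/1) = 1 + 1/4 = 5/4
1 + 1/(5/4) = 1 + 4/5 = 9/5
2 + 1/(9/5) = 2 + 5/9 = 23/9
1 + 1/(23/9) = 1 + 9/23 = 32/23
2 + 1/(32/23) = 2 + 23/32 = 87/32

87/32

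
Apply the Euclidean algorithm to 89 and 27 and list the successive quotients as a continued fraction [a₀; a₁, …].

89 = 3·27 + 8, so a_0 = 3
27 = 3·8 + 3, so a_1 = 3
8 = 2·3 + 2, so a_2 = 2
3 = 1·2 + 1, so a_3 = 1
2 = 2·1 + 0, so a_4 = 2

[3; 3, 2, 1, 2]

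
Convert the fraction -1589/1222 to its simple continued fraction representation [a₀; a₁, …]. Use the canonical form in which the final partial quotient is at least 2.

-1589 ÷ 1222 → quotient -2, remainder 855
1222 ÷ 855 → quotient 1, remainder 367
855 ÷ 367 → quotient 2, remainder 121
367 ÷ 121 → quotient 3, remainder 4
121 ÷ 4 → quotient 30, remainder 1
4 ÷ 1 → quotient 4, remainder 0

[-2; 1, 2, 3, 30, 4]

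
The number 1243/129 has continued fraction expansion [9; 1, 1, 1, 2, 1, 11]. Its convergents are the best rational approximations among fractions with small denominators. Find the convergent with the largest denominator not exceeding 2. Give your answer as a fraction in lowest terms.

List convergents until the denominator exceeds the bound:
a_0 = 9: 9/1  (≤ bound)
a_1 = 1: 10/1  (≤ bound)
a_2 = 1: 19/2  (≤ bound)
a_3 = 1: 29/3  (> 2, stop)

19/2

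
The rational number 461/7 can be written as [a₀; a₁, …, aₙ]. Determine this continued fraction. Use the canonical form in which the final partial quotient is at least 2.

Apply division with remainder until the remainder is 0:
461 = 65·7 + 6, so a_0 = 65
7 = 1·6 + 1, so a_1 = 1
6 = 6·1 + 0, so a_2 = 6

[65; 1, 6]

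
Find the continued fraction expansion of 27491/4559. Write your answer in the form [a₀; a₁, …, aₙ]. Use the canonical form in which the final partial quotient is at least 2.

Repeatedly divide and take the remainder:
27491 = 6·4559 + 137, so a_0 = 6
4559 = 33·137 + 38, so a_1 = 33
137 = 3·38 + 23, so a_2 = 3
38 = 1·23 + 15, so a_3 = 1
23 = 1·15 + 8, so a_4 = 1
15 = 1·8 + 7, so a_5 = 1
8 = 1·7 + 1, so a_6 = 1
7 = 7·1 + 0, so a_7 = 7

[6; 33, 3, 1, 1, 1, 1, 7]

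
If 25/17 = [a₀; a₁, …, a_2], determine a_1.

25 = 1·17 + 8, so a_0 = 1
17 = 2·8 + 1, so a_1 = 2

2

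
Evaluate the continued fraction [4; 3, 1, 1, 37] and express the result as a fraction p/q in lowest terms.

1127/263

Start with 37.
1 + 1/(37/1) = 1 + 1/37 = 38/37
1 + 1/(38/37) = 1 + 37/38 = 75/38
3 + 1/(75/38) = 3 + 38/75 = 263/75
4 + 1/(263/75) = 4 + 75/263 = 1127/263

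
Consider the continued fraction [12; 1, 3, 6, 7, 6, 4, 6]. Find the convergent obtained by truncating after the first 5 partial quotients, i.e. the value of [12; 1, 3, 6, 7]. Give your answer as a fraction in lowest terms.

2284/179

Compute successive convergents:
a_0 = 12: 12/1
a_1 = 1: 13/1
a_2 = 3: 51/4
a_3 = 6: 319/25
a_4 = 7: 2284/179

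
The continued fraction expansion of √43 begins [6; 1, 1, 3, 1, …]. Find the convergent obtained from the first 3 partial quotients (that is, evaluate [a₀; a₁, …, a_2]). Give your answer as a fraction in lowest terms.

13/2

Use the convergent recurrence hₖ = aₖ·hₖ₋₁ + hₖ₋₂ (and likewise for the denominators kₖ):
a_0 = 6: 6/1
a_1 = 1: 7/1
a_2 = 1: 13/2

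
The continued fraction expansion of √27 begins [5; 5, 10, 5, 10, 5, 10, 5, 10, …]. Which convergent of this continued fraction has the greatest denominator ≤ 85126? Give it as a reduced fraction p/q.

List convergents until the denominator exceeds the bound:
a_0 = 5: 5/1  (≤ bound)
a_1 = 5: 26/5  (≤ bound)
a_2 = 10: 265/51  (≤ bound)
a_3 = 5: 1351/260  (≤ bound)
a_4 = 10: 13775/2651  (≤ bound)
a_5 = 5: 70226/13515  (≤ bound)
a_6 = 10: 716035/137801  (> 85126, stop)

70226/13515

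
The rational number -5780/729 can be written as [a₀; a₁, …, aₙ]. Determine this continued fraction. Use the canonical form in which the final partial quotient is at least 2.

Apply division with remainder until the remainder is 0:
-5780 = -8·729 + 52, so a_0 = -8
729 = 14·52 + 1, so a_1 = 14
52 = 52·1 + 0, so a_2 = 52

[-8; 14, 52]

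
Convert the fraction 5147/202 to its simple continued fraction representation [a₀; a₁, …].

5147 ÷ 202 → quotient 25, remainder 97
202 ÷ 97 → quotient 2, remainder 8
97 ÷ 8 → quotient 12, remainder 1
8 ÷ 1 → quotient 8, remainder 0

[25; 2, 12, 8]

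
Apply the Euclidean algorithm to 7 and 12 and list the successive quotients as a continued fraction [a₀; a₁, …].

⌊7/12⌋ = 0, remainder 7
⌊12/7⌋ = 1, remainder 5
⌊7/5⌋ = 1, remainder 2
⌊5/2⌋ = 2, remainder 1
⌊2/1⌋ = 2, remainder 0

[0; 1, 1, 2, 2]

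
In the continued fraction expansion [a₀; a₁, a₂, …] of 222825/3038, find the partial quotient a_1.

2

⌊222825/3038⌋ = 73, remainder 1051
⌊3038/1051⌋ = 2, remainder 936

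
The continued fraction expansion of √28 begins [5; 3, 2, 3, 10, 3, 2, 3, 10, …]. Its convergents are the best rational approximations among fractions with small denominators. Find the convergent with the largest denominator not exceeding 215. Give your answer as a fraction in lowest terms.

127/24

List convergents until the denominator exceeds the bound:
a_0 = 5: 5/1  (≤ bound)
a_1 = 3: 16/3  (≤ bound)
a_2 = 2: 37/7  (≤ bound)
a_3 = 3: 127/24  (≤ bound)
a_4 = 10: 1307/247  (> 215, stop)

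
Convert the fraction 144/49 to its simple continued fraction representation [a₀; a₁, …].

144 ÷ 49 → quotient 2, remainder 46
49 ÷ 46 → quotient 1, remainder 3
46 ÷ 3 → quotient 15, remainder 1
3 ÷ 1 → quotient 3, remainder 0

[2; 1, 15, 3]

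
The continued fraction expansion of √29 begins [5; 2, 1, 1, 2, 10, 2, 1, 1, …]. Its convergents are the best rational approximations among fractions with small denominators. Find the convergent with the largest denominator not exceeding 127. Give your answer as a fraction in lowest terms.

70/13

List convergents until the denominator exceeds the bound:
a_0 = 5: 5/1  (≤ bound)
a_1 = 2: 11/2  (≤ bound)
a_2 = 1: 16/3  (≤ bound)
a_3 = 1: 27/5  (≤ bound)
a_4 = 2: 70/13  (≤ bound)
a_5 = 10: 727/135  (> 127, stop)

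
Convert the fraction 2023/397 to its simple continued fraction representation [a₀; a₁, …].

2023 = 5·397 + 38, so a_0 = 5
397 = 10·38 + 17, so a_1 = 10
38 = 2·17 + 4, so a_2 = 2
17 = 4·4 + 1, so a_3 = 4
4 = 4·1 + 0, so a_4 = 4

[5; 10, 2, 4, 4]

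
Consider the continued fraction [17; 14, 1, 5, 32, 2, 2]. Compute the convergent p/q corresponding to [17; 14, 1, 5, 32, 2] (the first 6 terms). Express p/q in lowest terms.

a_0 = 17: 17/1
a_1 = 14: 239/14
a_2 = 1: 256/15
a_3 = 5: 1519/89
a_4 = 32: 48864/2863
a_5 = 2: 99247/5815

99247/5815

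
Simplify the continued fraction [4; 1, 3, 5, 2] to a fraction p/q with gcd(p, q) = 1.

Start with 2.
5 + 1/(2/1) = 5 + 1/2 = 11/2
3 + 1/(11/2) = 3 + 2/11 = 35/11
1 + 1/(35/11) = 1 + 11/35 = 46/35
4 + 1/(46/35) = 4 + 35/46 = 219/46

219/46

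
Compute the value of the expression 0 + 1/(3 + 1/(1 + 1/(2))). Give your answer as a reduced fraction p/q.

3/11

Compute successive convergents:
a_0 = 0: 0/1
a_1 = 3: 1/3
a_2 = 1: 1/4
a_3 = 2: 3/11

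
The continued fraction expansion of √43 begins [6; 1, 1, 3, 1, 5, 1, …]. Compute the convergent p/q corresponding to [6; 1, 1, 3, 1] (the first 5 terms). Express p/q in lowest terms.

a_0 = 6: 6/1
a_1 = 1: 7/1
a_2 = 1: 13/2
a_3 = 3: 46/7
a_4 = 1: 59/9

59/9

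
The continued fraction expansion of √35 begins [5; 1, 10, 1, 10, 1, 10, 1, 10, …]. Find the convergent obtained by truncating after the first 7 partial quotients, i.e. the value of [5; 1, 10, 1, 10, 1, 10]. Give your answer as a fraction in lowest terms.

a_0 = 5: 5/1
a_1 = 1: 6/1
a_2 = 10: 65/11
a_3 = 1: 71/12
a_4 = 10: 775/131
a_5 = 1: 846/143
a_6 = 10: 9235/1561

9235/1561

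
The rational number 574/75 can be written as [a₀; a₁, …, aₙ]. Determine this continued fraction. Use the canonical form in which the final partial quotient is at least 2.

[7; 1, 1, 1, 7, 1, 2]

Apply division with remainder until the remainder is 0:
⌊574/75⌋ = 7, remainder 49
⌊75/49⌋ = 1, remainder 26
⌊49/26⌋ = 1, remainder 23
⌊26/23⌋ = 1, remainder 3
⌊23/3⌋ = 7, remainder 2
⌊3/2⌋ = 1, remainder 1
⌊2/1⌋ = 2, remainder 0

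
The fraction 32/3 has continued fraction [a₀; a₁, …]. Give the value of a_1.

1

Apply division with remainder until the remainder is 0:
32 ÷ 3 → quotient 10, remainder 2
3 ÷ 2 → quotient 1, remainder 1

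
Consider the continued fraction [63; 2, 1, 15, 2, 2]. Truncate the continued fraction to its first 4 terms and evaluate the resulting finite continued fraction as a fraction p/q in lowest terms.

Start with 15.
1 + 1/(15/1) = 1 + 1/15 = 16/15
2 + 1/(16/15) = 2 + 15/16 = 47/16
63 + 1/(47/16) = 63 + 16/47 = 2977/47

2977/47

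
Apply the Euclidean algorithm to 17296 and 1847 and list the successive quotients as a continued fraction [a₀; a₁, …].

[9; 2, 1, 2, 1, 10, 2, 7]

17296 = 9·1847 + 673, so a_0 = 9
1847 = 2·673 + 501, so a_1 = 2
673 = 1·501 + 172, so a_2 = 1
501 = 2·172 + 157, so a_3 = 2
172 = 1·157 + 15, so a_4 = 1
157 = 10·15 + 7, so a_5 = 10
15 = 2·7 + 1, so a_6 = 2
7 = 7·1 + 0, so a_7 = 7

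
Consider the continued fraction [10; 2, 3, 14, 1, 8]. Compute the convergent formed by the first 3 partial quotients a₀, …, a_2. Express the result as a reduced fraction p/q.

a_0 = 10: 10/1
a_1 = 2: 21/2
a_2 = 3: 73/7

73/7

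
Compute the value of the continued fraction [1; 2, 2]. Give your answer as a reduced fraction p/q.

a_0 = 1: 1/1
a_1 = 2: 3/2
a_2 = 2: 7/5

7/5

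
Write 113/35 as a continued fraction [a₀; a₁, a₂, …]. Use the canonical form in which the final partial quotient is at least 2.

[3; 4, 2, 1, 2]

Apply division with remainder until the remainder is 0:
113 = 3·35 + 8, so a_0 = 3
35 = 4·8 + 3, so a_1 = 4
8 = 2·3 + 2, so a_2 = 2
3 = 1·2 + 1, so a_3 = 1
2 = 2·1 + 0, so a_4 = 2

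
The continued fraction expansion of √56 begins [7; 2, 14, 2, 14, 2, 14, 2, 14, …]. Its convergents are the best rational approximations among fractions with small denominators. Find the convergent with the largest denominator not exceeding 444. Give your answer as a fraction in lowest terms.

List convergents until the denominator exceeds the bound:
a_0 = 7: 7/1  (≤ bound)
a_1 = 2: 15/2  (≤ bound)
a_2 = 14: 217/29  (≤ bound)
a_3 = 2: 449/60  (≤ bound)
a_4 = 14: 6503/869  (> 444, stop)

449/60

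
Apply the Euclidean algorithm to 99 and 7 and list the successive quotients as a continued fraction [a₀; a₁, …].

[14; 7]

Repeatedly divide and take the remainder:
99 ÷ 7 → quotient 14, remainder 1
7 ÷ 1 → quotient 7, remainder 0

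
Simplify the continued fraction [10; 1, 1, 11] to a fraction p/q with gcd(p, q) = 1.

242/23

Starting at the tail and folding back:
Start with 11.
1 + 1/(11/1) = 1 + 1/11 = 12/11
1 + 1/(12/11) = 1 + 11/12 = 23/12
10 + 1/(23/12) = 10 + 12/23 = 242/23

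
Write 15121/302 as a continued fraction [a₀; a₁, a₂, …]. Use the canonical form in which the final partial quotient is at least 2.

[50; 14, 2, 1, 1, 1, 2]

Apply division with remainder until the remainder is 0:
⌊15121/302⌋ = 50, remainder 21
⌊302/21⌋ = 14, remainder 8
⌊21/8⌋ = 2, remainder 5
⌊8/5⌋ = 1, remainder 3
⌊5/3⌋ = 1, remainder 2
⌊3/2⌋ = 1, remainder 1
⌊2/1⌋ = 2, remainder 0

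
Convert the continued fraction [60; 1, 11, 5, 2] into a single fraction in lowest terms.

Starting at the tail and folding back:
Start with 2.
5 + 1/(2/1) = 5 + 1/2 = 11/2
11 + 1/(11/2) = 11 + 2/11 = 123/11
1 + 1/(123/11) = 1 + 11/123 = 134/123
60 + 1/(134/123) = 60 + 123/134 = 8163/134

8163/134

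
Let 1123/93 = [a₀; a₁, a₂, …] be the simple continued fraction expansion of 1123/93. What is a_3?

2

Repeatedly divide and take the remainder:
⌊1123/93⌋ = 12, remainder 7
⌊93/7⌋ = 13, remainder 2
⌊7/2⌋ = 3, remainder 1
⌊2/1⌋ = 2, remainder 0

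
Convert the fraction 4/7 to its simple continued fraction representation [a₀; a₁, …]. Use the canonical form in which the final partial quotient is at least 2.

4 = 0·7 + 4, so a_0 = 0
7 = 1·4 + 3, so a_1 = 1
4 = 1·3 + 1, so a_2 = 1
3 = 3·1 + 0, so a_3 = 3

[0; 1, 1, 3]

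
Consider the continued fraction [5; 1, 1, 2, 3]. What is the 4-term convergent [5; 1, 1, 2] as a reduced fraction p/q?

28/5

Start with 2.
1 + 1/(2/1) = 1 + 1/2 = 3/2
1 + 1/(3/2) = 1 + 2/3 = 5/3
5 + 1/(5/3) = 5 + 3/5 = 28/5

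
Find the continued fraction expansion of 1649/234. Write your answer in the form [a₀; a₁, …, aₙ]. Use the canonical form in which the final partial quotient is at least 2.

1649 ÷ 234 → quotient 7, remainder 11
234 ÷ 11 → quotient 21, remainder 3
11 ÷ 3 → quotient 3, remainder 2
3 ÷ 2 → quotient 1, remainder 1
2 ÷ 1 → quotient 2, remainder 0

[7; 21, 3, 1, 2]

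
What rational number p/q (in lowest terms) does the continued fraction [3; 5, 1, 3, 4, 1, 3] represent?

Compute successive convergents:
a_0 = 3: 3/1
a_1 = 5: 16/5
a_2 = 1: 19/6
a_3 = 3: 73/23
a_4 = 4: 311/98
a_5 = 1: 384/121
a_6 = 3: 1463/461

1463/461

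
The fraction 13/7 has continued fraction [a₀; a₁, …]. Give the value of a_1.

1

Run the Euclidean algorithm, recording each quotient:
13 = 1·7 + 6, so a_0 = 1
7 = 1·6 + 1, so a_1 = 1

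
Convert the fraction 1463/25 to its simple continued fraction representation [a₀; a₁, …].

Repeatedly divide and take the remainder:
1463 ÷ 25 → quotient 58, remainder 13
25 ÷ 13 → quotient 1, remainder 12
13 ÷ 12 → quotient 1, remainder 1
12 ÷ 1 → quotient 12, remainder 0

[58; 1, 1, 12]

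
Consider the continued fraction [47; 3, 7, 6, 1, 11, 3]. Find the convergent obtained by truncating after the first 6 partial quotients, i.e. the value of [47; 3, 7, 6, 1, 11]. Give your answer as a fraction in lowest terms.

88107/1862

a_0 = 47: 47/1
a_1 = 3: 142/3
a_2 = 7: 1041/22
a_3 = 6: 6388/135
a_4 = 1: 7429/157
a_5 = 11: 88107/1862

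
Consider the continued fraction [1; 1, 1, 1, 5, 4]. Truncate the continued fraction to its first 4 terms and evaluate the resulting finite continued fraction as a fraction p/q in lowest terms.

Start with 1.
1 + 1/(1/1) = 1 + 1/1 = 2/1
1 + 1/(2/1) = 1 + 1/2 = 3/2
1 + 1/(3/2) = 1 + 2/3 = 5/3

5/3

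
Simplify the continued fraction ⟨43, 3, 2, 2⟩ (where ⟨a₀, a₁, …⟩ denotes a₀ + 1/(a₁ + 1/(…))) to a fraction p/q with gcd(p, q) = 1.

Start with 2.
2 + 1/(2/1) = 2 + 1/2 = 5/2
3 + 1/(5/2) = 3 + 2/5 = 17/5
43 + 1/(17/5) = 43 + 5/17 = 736/17

736/17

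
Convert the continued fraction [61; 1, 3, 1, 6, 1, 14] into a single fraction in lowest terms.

35841/580

a_0 = 61: 61/1
a_1 = 1: 62/1
a_2 = 3: 247/4
a_3 = 1: 309/5
a_4 = 6: 2101/34
a_5 = 1: 2410/39
a_6 = 14: 35841/580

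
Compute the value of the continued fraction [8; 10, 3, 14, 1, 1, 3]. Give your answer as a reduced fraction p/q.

a_0 = 8: 8/1
a_1 = 10: 81/10
a_2 = 3: 251/31
a_3 = 14: 3595/444
a_4 = 1: 3846/475
a_5 = 1: 7441/919
a_6 = 3: 26169/3232

26169/3232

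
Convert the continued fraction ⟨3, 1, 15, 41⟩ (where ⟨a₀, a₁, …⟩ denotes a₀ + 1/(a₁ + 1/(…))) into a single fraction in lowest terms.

2587/657

a_0 = 3: 3/1
a_1 = 1: 4/1
a_2 = 15: 63/16
a_3 = 41: 2587/657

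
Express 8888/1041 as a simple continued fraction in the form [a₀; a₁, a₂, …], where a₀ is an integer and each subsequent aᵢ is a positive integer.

8888 ÷ 1041 → quotient 8, remainder 560
1041 ÷ 560 → quotient 1, remainder 481
560 ÷ 481 → quotient 1, remainder 79
481 ÷ 79 → quotient 6, remainder 7
79 ÷ 7 → quotient 11, remainder 2
7 ÷ 2 → quotient 3, remainder 1
2 ÷ 1 → quotient 2, remainder 0

[8; 1, 1, 6, 11, 3, 2]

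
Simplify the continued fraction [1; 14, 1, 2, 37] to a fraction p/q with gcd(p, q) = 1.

1755/1643

Compute successive convergents:
a_0 = 1: 1/1
a_1 = 14: 15/14
a_2 = 1: 16/15
a_3 = 2: 47/44
a_4 = 37: 1755/1643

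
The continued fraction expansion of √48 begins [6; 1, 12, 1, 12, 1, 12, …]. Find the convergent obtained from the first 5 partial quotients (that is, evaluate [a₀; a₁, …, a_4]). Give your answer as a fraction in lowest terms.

Build up convergents one term at a time:
a_0 = 6: 6/1
a_1 = 1: 7/1
a_2 = 12: 90/13
a_3 = 1: 97/14
a_4 = 12: 1254/181

1254/181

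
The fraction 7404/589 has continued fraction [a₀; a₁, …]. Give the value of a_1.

1

⌊7404/589⌋ = 12, remainder 336
⌊589/336⌋ = 1, remainder 253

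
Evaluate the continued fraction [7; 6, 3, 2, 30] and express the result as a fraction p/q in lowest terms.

9586/1339

Use the convergent recurrence hₖ = aₖ·hₖ₋₁ + hₖ₋₂ (and likewise for the denominators kₖ):
a_0 = 7: 7/1
a_1 = 6: 43/6
a_2 = 3: 136/19
a_3 = 2: 315/44
a_4 = 30: 9586/1339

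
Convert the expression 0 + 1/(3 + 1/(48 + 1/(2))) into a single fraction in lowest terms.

97/293

Start with 2.
48 + 1/(2/1) = 48 + 1/2 = 97/2
3 + 1/(97/2) = 3 + 2/97 = 293/97
0 + 1/(293/97) = 0 + 97/293 = 97/293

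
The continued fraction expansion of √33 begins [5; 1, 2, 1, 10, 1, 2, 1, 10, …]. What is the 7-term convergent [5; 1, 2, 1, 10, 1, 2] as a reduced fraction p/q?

787/137

Compute successive convergents:
a_0 = 5: 5/1
a_1 = 1: 6/1
a_2 = 2: 17/3
a_3 = 1: 23/4
a_4 = 10: 247/43
a_5 = 1: 270/47
a_6 = 2: 787/137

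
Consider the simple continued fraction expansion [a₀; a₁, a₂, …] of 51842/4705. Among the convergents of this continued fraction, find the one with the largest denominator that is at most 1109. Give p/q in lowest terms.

List convergents until the denominator exceeds the bound:
a_0 = 11: 11/1  (≤ bound)
a_1 = 54: 595/54  (≤ bound)
a_2 = 12: 7151/649  (≤ bound)
a_3 = 2: 14897/1352  (> 1109, stop)

7151/649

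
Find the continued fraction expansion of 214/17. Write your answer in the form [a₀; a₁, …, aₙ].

[12; 1, 1, 2, 3]

214 = 12·17 + 10, so a_0 = 12
17 = 1·10 + 7, so a_1 = 1
10 = 1·7 + 3, so a_2 = 1
7 = 2·3 + 1, so a_3 = 2
3 = 3·1 + 0, so a_4 = 3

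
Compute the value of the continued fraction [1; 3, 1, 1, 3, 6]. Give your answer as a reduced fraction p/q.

201/157

Work from the innermost term outward:
Start with 6.
3 + 1/(6/1) = 3 + 1/6 = 19/6
1 + 1/(19/6) = 1 + 6/19 = 25/19
1 + 1/(25/19) = 1 + 19/25 = 44/25
3 + 1/(44/25) = 3 + 25/44 = 157/44
1 + 1/(157/44) = 1 + 44/157 = 201/157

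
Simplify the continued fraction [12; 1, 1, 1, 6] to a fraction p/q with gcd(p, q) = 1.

Collapse the nested fraction from the inside out:
Start with 6.
1 + 1/(6/1) = 1 + 1/6 = 7/6
1 + 1/(7/6) = 1 + 6/7 = 13/7
1 + 1/(13/7) = 1 + 7/13 = 20/13
12 + 1/(20/13) = 12 + 13/20 = 253/20

253/20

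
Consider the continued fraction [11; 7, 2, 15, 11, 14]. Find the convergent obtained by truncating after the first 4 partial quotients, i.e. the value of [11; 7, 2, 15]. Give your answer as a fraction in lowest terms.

a_0 = 11: 11/1
a_1 = 7: 78/7
a_2 = 2: 167/15
a_3 = 15: 2583/232

2583/232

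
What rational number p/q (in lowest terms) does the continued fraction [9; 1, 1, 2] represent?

48/5

Start with 2.
1 + 1/(2/1) = 1 + 1/2 = 3/2
1 + 1/(3/2) = 1 + 2/3 = 5/3
9 + 1/(5/3) = 9 + 3/5 = 48/5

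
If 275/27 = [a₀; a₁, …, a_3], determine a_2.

Run the Euclidean algorithm, recording each quotient:
275 = 10·27 + 5, so a_0 = 10
27 = 5·5 + 2, so a_1 = 5
5 = 2·2 + 1, so a_2 = 2

2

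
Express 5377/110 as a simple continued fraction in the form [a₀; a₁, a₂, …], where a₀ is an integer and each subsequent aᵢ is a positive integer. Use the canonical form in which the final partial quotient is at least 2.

⌊5377/110⌋ = 48, remainder 97
⌊110/97⌋ = 1, remainder 13
⌊97/13⌋ = 7, remainder 6
⌊13/6⌋ = 2, remainder 1
⌊6/1⌋ = 6, remainder 0

[48; 1, 7, 2, 6]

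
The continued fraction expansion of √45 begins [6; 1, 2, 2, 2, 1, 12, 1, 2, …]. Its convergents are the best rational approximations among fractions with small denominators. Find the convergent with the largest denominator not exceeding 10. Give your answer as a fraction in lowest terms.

47/7

a_0 = 6: 6/1  (≤ bound)
a_1 = 1: 7/1  (≤ bound)
a_2 = 2: 20/3  (≤ bound)
a_3 = 2: 47/7  (≤ bound)
a_4 = 2: 114/17  (> 10, stop)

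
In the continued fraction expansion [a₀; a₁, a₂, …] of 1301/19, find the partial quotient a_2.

1301 = 68·19 + 9, so a_0 = 68
19 = 2·9 + 1, so a_1 = 2
9 = 9·1 + 0, so a_2 = 9

9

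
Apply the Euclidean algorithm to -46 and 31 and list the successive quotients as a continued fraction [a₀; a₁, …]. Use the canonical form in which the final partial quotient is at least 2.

⌊-46/31⌋ = -2, remainder 16
⌊31/16⌋ = 1, remainder 15
⌊16/15⌋ = 1, remainder 1
⌊15/1⌋ = 15, remainder 0

[-2; 1, 1, 15]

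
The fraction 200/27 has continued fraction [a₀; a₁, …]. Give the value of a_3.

5

Repeatedly divide and take the remainder:
200 = 7·27 + 11, so a_0 = 7
27 = 2·11 + 5, so a_1 = 2
11 = 2·5 + 1, so a_2 = 2
5 = 5·1 + 0, so a_3 = 5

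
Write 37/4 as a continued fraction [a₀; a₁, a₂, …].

[9; 4]

37 = 9·4 + 1, so a_0 = 9
4 = 4·1 + 0, so a_1 = 4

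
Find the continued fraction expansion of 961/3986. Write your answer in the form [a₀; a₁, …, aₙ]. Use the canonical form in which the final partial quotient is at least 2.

961 = 0·3986 + 961, so a_0 = 0
3986 = 4·961 + 142, so a_1 = 4
961 = 6·142 + 109, so a_2 = 6
142 = 1·109 + 33, so a_3 = 1
109 = 3·33 + 10, so a_4 = 3
33 = 3·10 + 3, so a_5 = 3
10 = 3·3 + 1, so a_6 = 3
3 = 3·1 + 0, so a_7 = 3

[0; 4, 6, 1, 3, 3, 3, 3]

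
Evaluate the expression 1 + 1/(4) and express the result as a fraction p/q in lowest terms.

5/4

Use the convergent recurrence hₖ = aₖ·hₖ₋₁ + hₖ₋₂ (and likewise for the denominators kₖ):
a_0 = 1: 1/1
a_1 = 4: 5/4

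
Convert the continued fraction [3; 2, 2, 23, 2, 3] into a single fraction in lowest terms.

Start with 3.
2 + 1/(3/1) = 2 + 1/3 = 7/3
23 + 1/(7/3) = 23 + 3/7 = 164/7
2 + 1/(164/7) = 2 + 7/164 = 335/164
2 + 1/(335/164) = 2 + 164/335 = 834/335
3 + 1/(834/335) = 3 + 335/834 = 2837/834

2837/834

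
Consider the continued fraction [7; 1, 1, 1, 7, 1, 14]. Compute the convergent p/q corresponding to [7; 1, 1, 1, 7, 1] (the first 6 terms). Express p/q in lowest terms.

a_0 = 7: 7/1
a_1 = 1: 8/1
a_2 = 1: 15/2
a_3 = 1: 23/3
a_4 = 7: 176/23
a_5 = 1: 199/26

199/26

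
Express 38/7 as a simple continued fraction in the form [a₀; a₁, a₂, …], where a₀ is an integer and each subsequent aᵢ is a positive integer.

[5; 2, 3]

Repeatedly divide and take the remainder:
38 = 5·7 + 3, so a_0 = 5
7 = 2·3 + 1, so a_1 = 2
3 = 3·1 + 0, so a_2 = 3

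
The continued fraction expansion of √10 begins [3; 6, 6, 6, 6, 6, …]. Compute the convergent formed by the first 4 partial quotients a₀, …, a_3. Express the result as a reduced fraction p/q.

721/228

Starting at the tail and folding back:
Start with 6.
6 + 1/(6/1) = 6 + 1/6 = 37/6
6 + 1/(37/6) = 6 + 6/37 = 228/37
3 + 1/(228/37) = 3 + 37/228 = 721/228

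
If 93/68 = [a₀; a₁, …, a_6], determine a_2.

1

Run the Euclidean algorithm, recording each quotient:
⌊93/68⌋ = 1, remainder 25
⌊68/25⌋ = 2, remainder 18
⌊25/18⌋ = 1, remainder 7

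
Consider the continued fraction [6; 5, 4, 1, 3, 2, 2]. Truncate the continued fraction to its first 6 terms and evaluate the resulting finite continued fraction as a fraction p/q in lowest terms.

1387/224

Start with 2.
3 + 1/(2/1) = 3 + 1/2 = 7/2
1 + 1/(7/2) = 1 + 2/7 = 9/7
4 + 1/(9/7) = 4 + 7/9 = 43/9
5 + 1/(43/9) = 5 + 9/43 = 224/43
6 + 1/(224/43) = 6 + 43/224 = 1387/224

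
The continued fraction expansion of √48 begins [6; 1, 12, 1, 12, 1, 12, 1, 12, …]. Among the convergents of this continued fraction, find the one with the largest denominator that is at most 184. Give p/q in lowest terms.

List convergents until the denominator exceeds the bound:
a_0 = 6: 6/1  (≤ bound)
a_1 = 1: 7/1  (≤ bound)
a_2 = 12: 90/13  (≤ bound)
a_3 = 1: 97/14  (≤ bound)
a_4 = 12: 1254/181  (≤ bound)
a_5 = 1: 1351/195  (> 184, stop)

1254/181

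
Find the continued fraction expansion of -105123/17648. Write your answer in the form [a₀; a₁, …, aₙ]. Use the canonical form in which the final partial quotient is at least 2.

[-6; 23, 14, 2, 3, 3, 2]

⌊-105123/17648⌋ = -6, remainder 765
⌊17648/765⌋ = 23, remainder 53
⌊765/53⌋ = 14, remainder 23
⌊53/23⌋ = 2, remainder 7
⌊23/7⌋ = 3, remainder 2
⌊7/2⌋ = 3, remainder 1
⌊2/1⌋ = 2, remainder 0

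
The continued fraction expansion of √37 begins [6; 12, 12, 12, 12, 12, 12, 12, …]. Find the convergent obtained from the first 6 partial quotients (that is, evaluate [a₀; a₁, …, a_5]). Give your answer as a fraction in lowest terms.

a_0 = 6: 6/1
a_1 = 12: 73/12
a_2 = 12: 882/145
a_3 = 12: 10657/1752
a_4 = 12: 128766/21169
a_5 = 12: 1555849/255780

1555849/255780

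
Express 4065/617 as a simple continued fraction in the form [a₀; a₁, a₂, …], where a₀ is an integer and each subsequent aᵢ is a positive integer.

4065 ÷ 617 → quotient 6, remainder 363
617 ÷ 363 → quotient 1, remainder 254
363 ÷ 254 → quotient 1, remainder 109
254 ÷ 109 → quotient 2, remainder 36
109 ÷ 36 → quotient 3, remainder 1
36 ÷ 1 → quotient 36, remainder 0

[6; 1, 1, 2, 3, 36]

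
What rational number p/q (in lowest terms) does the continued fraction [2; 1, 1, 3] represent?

Use the convergent recurrence hₖ = aₖ·hₖ₋₁ + hₖ₋₂ (and likewise for the denominators kₖ):
a_0 = 2: 2/1
a_1 = 1: 3/1
a_2 = 1: 5/2
a_3 = 3: 18/7

18/7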